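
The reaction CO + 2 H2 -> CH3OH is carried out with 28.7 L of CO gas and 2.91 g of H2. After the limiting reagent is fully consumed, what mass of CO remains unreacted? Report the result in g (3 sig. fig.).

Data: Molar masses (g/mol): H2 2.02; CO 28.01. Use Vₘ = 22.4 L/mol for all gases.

15.7 g

n(CO) = 28.70 / 22.4 = 1.281 mol
n(H2) = 2.910 / 2.02 = 1.441 mol
n/ν for CO = 1.281/1 = 1.281
n/ν for H2 = 1.441/2 = 0.7205
Smallest n/ν is H2 → limiting reagent.
CO consumed = (1/2) × 1.441 = 0.7205 mol
CO remaining = 1.281 − 0.7205 = 0.5605 mol
mass = 0.5605 × 28.01 = 15.70 g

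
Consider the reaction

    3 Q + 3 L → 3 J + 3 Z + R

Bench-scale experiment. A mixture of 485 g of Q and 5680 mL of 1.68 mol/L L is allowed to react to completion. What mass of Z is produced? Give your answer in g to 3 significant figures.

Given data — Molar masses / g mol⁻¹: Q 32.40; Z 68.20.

n(Q) = 485.0 / 32.40 = 14.97 mol
n(L) = 1.68 × 5680/1000 = 9.542 mol
n/ν for Q = 14.97/3 = 4.990
n/ν for L = 9.542/3 = 3.181
Smallest n/ν is L → limiting reagent.
n(Z) = (3/3) × 9.542 = 9.542 mol
mass = 9.542 × 68.20 = 650.8 g

651 g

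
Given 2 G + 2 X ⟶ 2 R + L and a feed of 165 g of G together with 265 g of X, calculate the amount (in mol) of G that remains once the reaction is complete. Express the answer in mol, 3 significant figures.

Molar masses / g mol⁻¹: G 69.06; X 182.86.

n(G) = 165.0 / 69.06 = 2.389 mol
n(X) = 265.0 / 182.86 = 1.449 mol
n/ν for G = 2.389/2 = 1.195
n/ν for X = 1.449/2 = 0.7245
Smallest n/ν is X → limiting reagent.
G consumed = (2/2) × 1.449 = 1.449 mol
G remaining = 2.389 − 1.449 = 0.9400 mol

0.940 mol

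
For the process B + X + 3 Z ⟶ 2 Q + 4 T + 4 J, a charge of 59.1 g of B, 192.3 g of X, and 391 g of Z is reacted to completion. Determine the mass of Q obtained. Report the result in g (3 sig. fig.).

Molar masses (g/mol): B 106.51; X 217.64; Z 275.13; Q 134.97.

128 g

n(B) = 59.10 / 106.51 = 0.5549 mol
n(X) = 192.3 / 217.64 = 0.8836 mol
n(Z) = 391.0 / 275.13 = 1.421 mol
n/ν → B: 0.5549, X: 0.8836, Z: 0.4737; Z is limiting.
n(Q) = (2/3) × 1.421 = 0.9473 mol
mass = 0.9473 × 134.97 = 127.9 g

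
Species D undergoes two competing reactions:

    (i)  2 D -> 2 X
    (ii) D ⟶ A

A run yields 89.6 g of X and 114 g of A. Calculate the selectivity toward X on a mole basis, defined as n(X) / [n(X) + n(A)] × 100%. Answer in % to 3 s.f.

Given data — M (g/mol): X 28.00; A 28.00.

44.0 %

n(X) = 89.6 / 28.00 = 3.200 mol
n(A) = 114 / 28.00 = 4.071 mol
selectivity = 3.200/(3.200+4.071) × 100 = 44.01 %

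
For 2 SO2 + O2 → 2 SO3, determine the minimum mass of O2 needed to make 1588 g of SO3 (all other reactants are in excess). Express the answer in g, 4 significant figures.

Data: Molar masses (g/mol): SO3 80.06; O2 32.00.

n(SO3) = 1588 / 80.06 = 19.84 mol
n(O2) = (1/2) × 19.84 = 9.920 mol
mass = 9.920 × 32.00 = 317.4 g

317.4 g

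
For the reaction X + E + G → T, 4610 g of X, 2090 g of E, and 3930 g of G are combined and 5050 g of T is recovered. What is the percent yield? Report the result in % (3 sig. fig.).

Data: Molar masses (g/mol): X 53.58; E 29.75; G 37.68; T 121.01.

n(X) = 4610 / 53.58 = 86.04 mol
n(E) = 2090 / 29.75 = 70.25 mol
n(G) = 3930 / 37.68 = 104.3 mol
n/ν → X: 86.04, E: 70.25, G: 104.3; E is limiting.
theoretical n(T) = (1/1) × 70.25 = 70.25 mol → 8501 g
% yield = 5050 / 8501 × 100 = 59.40 %

59.4 %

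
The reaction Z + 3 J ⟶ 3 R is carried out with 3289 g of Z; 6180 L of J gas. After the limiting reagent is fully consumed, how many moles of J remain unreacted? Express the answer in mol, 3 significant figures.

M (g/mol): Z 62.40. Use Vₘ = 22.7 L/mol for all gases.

114 mol

n(Z) = 3289 / 62.40 = 52.71 mol
n(J) = 6180 / 22.7 = 272.2 mol
n/ν for Z = 52.71/1 = 52.71
n/ν for J = 272.2/3 = 90.73
Smallest n/ν is Z → limiting reagent.
J consumed = (3/1) × 52.71 = 158.1 mol
J remaining = 272.2 − 158.1 = 114.1 mol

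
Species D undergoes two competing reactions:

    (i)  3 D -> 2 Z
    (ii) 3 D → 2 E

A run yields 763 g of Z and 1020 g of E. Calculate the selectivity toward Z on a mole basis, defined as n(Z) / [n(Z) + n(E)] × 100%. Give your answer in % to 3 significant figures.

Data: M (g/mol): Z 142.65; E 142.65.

42.8 %

n(Z) = 763 / 142.65 = 5.349 mol
n(E) = 1020 / 142.65 = 7.150 mol
selectivity = 5.349/(5.349+7.150) × 100 = 42.80 %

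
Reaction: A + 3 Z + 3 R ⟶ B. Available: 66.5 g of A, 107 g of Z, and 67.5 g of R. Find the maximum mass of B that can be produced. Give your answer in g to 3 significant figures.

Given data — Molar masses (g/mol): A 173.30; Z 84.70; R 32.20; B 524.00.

n(A) = 66.50 / 173.30 = 0.3837 mol
n(Z) = 107.0 / 84.70 = 1.263 mol
n(R) = 67.50 / 32.20 = 2.096 mol
n/ν for A = 0.3837/1 = 0.3837
n/ν for Z = 1.263/3 = 0.4210
n/ν for R = 2.096/3 = 0.6987
Smallest n/ν is A → limiting reagent.
n(B) = (1/1) × 0.3837 = 0.3837 mol
mass = 0.3837 × 524.00 = 201.1 g

201 g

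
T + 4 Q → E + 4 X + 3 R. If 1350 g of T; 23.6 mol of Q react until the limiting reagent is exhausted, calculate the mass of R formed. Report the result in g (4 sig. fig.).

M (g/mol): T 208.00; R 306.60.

n(T) = 1350 / 208.00 = 6.490 mol
n(Q) = 23.60 mol
n/ν → T: 6.490, Q: 5.900; Q is limiting.
n(R) = (3/4) × 23.60 = 17.70 mol
mass = 17.70 × 306.60 = 5427 g

5427 g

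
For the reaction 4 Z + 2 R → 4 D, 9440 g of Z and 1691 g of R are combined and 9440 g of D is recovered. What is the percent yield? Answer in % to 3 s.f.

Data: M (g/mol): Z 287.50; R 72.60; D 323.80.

n(Z) = 9440 / 287.50 = 32.83 mol
n(R) = 1691 / 72.60 = 23.29 mol
n/ν → Z: 8.208, R: 11.65; Z is limiting.
theoretical n(D) = (4/4) × 32.83 = 32.83 mol → 10630 g
% yield = 9440 / 10630 × 100 = 88.81 %

88.8 %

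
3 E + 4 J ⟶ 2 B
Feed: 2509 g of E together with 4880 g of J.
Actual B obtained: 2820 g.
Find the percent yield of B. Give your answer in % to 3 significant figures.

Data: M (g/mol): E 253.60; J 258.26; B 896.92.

n(E) = 2509 / 253.60 = 9.894 mol
n(J) = 4880 / 258.26 = 18.90 mol
n/ν for E = 9.894/3 = 3.298
n/ν for J = 18.90/4 = 4.725
Smallest n/ν is E → limiting reagent.
theoretical n(B) = (2/3) × 9.894 = 6.596 mol → 5916 g
% yield = 2820 / 5916 × 100 = 47.67 %

47.7 %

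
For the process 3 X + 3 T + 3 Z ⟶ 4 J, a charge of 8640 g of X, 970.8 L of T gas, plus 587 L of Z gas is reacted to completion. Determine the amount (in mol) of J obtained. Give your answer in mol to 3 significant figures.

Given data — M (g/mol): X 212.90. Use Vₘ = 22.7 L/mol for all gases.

34.5 mol

n(X) = 8640 / 212.90 = 40.58 mol
n(T) = 970.8 / 22.7 = 42.77 mol
n(Z) = 587.0 / 22.7 = 25.86 mol
n/ν for X = 40.58/3 = 13.53
n/ν for T = 42.77/3 = 14.26
n/ν for Z = 25.86/3 = 8.620
Smallest n/ν is Z → limiting reagent.
n(J) = (4/3) × 25.86 = 34.48 mol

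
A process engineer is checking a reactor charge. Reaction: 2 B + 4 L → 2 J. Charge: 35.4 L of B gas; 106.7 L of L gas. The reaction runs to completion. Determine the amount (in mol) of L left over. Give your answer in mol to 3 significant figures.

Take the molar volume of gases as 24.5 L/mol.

1.47 mol

n(B) = 35.40 / 24.5 = 1.445 mol
n(L) = 106.7 / 24.5 = 4.355 mol
n/ν for B = 1.445/2 = 0.7225
n/ν for L = 4.355/4 = 1.089
Smallest n/ν is B → limiting reagent.
L consumed = (4/2) × 1.445 = 2.890 mol
L remaining = 4.355 − 2.890 = 1.465 mol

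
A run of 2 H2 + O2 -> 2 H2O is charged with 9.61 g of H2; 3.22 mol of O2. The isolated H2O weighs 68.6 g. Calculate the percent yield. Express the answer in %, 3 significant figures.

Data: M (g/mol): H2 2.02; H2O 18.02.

80.0 %

n(H2) = 9.610 / 2.02 = 4.757 mol
n(O2) = 3.220 mol
n/ν for H2 = 4.757/2 = 2.379
n/ν for O2 = 3.220/1 = 3.220
Smallest n/ν is H2 → limiting reagent.
theoretical n(H2O) = (2/2) × 4.757 = 4.757 mol → 85.72 g
% yield = 68.6 / 85.72 × 100 = 80.03 %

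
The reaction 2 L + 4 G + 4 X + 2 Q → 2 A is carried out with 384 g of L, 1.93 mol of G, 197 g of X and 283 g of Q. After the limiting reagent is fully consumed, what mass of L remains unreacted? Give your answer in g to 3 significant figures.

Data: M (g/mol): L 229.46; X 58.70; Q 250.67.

n(L) = 384.0 / 229.46 = 1.673 mol
n(G) = 1.930 mol
n(X) = 197.0 / 58.70 = 3.356 mol
n(Q) = 283.0 / 250.67 = 1.129 mol
n/ν for L = 1.673/2 = 0.8365
n/ν for G = 1.930/4 = 0.4825
n/ν for X = 3.356/4 = 0.8390
n/ν for Q = 1.129/2 = 0.5645
Smallest n/ν is G → limiting reagent.
L consumed = (2/4) × 1.930 = 0.9650 mol
L remaining = 1.673 − 0.9650 = 0.7080 mol
mass = 0.7080 × 229.46 = 162.5 g

163 g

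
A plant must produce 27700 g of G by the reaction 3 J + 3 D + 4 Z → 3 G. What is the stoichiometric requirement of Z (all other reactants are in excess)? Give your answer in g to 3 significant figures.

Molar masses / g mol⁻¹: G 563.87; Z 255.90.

16800 g

n(G) = 27700 / 563.87 = 49.12 mol
n(Z) = (4/3) × 49.12 = 65.49 mol
mass = 65.49 × 255.90 = 16760 g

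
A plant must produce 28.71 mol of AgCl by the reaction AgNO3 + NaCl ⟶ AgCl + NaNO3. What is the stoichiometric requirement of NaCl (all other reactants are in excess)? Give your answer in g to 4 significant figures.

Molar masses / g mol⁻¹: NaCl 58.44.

n(AgCl) = 28.71 mol
n(NaCl) = (1/1) × 28.71 = 28.71 mol
mass = 28.71 × 58.44 = 1678 g

1678 g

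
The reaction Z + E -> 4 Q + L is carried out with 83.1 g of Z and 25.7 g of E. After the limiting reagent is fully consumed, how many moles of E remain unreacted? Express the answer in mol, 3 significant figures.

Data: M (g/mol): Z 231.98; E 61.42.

n(Z) = 83.10 / 231.98 = 0.3582 mol
n(E) = 25.70 / 61.42 = 0.4184 mol
n/ν for Z = 0.3582/1 = 0.3582
n/ν for E = 0.4184/1 = 0.4184
Smallest n/ν is Z → limiting reagent.
E consumed = (1/1) × 0.3582 = 0.3582 mol
E remaining = 0.4184 − 0.3582 = 0.06020 mol

0.0602 mol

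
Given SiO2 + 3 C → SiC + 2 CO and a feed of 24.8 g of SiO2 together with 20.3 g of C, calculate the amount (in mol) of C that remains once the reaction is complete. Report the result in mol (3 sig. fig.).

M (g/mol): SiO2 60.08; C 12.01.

n(SiO2) = 24.80 / 60.08 = 0.4128 mol
n(C) = 20.30 / 12.01 = 1.690 mol
n/ν for SiO2 = 0.4128/1 = 0.4128
n/ν for C = 1.690/3 = 0.5633
Smallest n/ν is SiO2 → limiting reagent.
C consumed = (3/1) × 0.4128 = 1.238 mol
C remaining = 1.690 − 1.238 = 0.4520 mol

0.452 mol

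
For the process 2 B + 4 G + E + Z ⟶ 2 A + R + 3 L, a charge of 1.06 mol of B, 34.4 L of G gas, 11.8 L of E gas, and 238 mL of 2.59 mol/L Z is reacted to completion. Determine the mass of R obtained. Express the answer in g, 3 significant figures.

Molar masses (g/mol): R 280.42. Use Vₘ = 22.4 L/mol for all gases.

n(B) = 1.060 mol
n(G) = 34.40 / 22.4 = 1.536 mol
n(E) = 11.80 / 22.4 = 0.5268 mol
n(Z) = 2.59 × 238.0/1000 = 0.6164 mol
n/ν for B = 1.060/2 = 0.5300
n/ν for G = 1.536/4 = 0.3840
n/ν for E = 0.5268/1 = 0.5268
n/ν for Z = 0.6164/1 = 0.6164
Smallest n/ν is G → limiting reagent.
n(R) = (1/4) × 1.536 = 0.3840 mol
mass = 0.3840 × 280.42 = 107.7 g

108 g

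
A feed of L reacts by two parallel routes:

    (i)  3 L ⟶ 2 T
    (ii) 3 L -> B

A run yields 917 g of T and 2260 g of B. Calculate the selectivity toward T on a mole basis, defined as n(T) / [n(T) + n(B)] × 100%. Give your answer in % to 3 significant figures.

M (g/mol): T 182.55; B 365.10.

n(T) = 917 / 182.55 = 5.023 mol
n(B) = 2260 / 365.10 = 6.190 mol
selectivity = 5.023/(5.023+6.190) × 100 = 44.80 %

44.8 %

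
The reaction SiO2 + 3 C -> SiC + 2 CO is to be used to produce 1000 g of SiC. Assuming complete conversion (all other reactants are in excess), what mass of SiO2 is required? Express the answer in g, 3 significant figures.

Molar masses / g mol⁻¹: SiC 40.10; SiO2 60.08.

n(SiC) = 1000 / 40.10 = 24.94 mol
n(SiO2) = (1/1) × 24.94 = 24.94 mol
mass = 24.94 × 60.08 = 1498 g

1500 g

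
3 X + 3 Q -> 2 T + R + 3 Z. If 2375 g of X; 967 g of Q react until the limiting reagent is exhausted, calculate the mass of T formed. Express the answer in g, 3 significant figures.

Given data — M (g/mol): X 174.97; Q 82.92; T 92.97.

723 g

n(X) = 2375 / 174.97 = 13.57 mol
n(Q) = 967.0 / 82.92 = 11.66 mol
n/ν for X = 13.57/3 = 4.523
n/ν for Q = 11.66/3 = 3.887
Smallest n/ν is Q → limiting reagent.
n(T) = (2/3) × 11.66 = 7.773 mol
mass = 7.773 × 92.97 = 722.7 g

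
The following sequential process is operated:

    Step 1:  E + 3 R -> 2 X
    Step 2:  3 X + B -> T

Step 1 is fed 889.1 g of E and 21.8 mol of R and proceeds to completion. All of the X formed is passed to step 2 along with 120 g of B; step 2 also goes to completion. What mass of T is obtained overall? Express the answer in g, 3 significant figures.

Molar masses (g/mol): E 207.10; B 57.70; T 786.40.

Step 1:
n(E) = 889.1 / 207.10 = 4.293 mol
n(R) = 21.80 mol
n/ν → E: 4.293, R: 7.267; E is limiting.
n(X) produced = (2/1) × 4.293 = 8.586 mol
Step 2:
n(X) available = 8.586 mol
n(B) = 120.0 / 57.70 = 2.080 mol
n/ν → X: 2.862, B: 2.080; B is limiting.
n(T) = (1/1) × 2.080 = 2.080 mol
mass = 2.080 × 786.40 = 1636 g

1640 g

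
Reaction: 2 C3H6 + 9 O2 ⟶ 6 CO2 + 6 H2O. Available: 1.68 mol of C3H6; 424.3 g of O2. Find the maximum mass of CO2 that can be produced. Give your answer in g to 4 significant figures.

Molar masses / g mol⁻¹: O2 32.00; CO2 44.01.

221.8 g

n(C3H6) = 1.680 mol
n(O2) = 424.3 / 32.00 = 13.26 mol
n/ν → C3H6: 0.8400, O2: 1.473; C3H6 is limiting.
n(CO2) = (6/2) × 1.680 = 5.040 mol
mass = 5.040 × 44.01 = 221.8 g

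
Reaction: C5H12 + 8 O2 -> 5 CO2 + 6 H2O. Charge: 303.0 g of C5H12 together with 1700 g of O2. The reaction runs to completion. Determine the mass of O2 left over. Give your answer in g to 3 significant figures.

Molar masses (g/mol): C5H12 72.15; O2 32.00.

n(C5H12) = 303.0 / 72.15 = 4.200 mol
n(O2) = 1700 / 32.00 = 53.13 mol
n/ν → C5H12: 4.200, O2: 6.641; C5H12 is limiting.
O2 consumed = (8/1) × 4.200 = 33.60 mol
O2 remaining = 53.13 − 33.60 = 19.53 mol
mass = 19.53 × 32.00 = 625.0 g

625 g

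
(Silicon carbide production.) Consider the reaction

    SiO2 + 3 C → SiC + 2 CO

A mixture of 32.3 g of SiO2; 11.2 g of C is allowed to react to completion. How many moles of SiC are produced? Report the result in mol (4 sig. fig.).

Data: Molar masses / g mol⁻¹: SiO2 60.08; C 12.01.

n(SiO2) = 32.30 / 60.08 = 0.5376 mol
n(C) = 11.20 / 12.01 = 0.9326 mol
n/ν for SiO2 = 0.5376/1 = 0.5376
n/ν for C = 0.9326/3 = 0.3109
Smallest n/ν is C → limiting reagent.
n(SiC) = (1/3) × 0.9326 = 0.3109 mol

0.3109 mol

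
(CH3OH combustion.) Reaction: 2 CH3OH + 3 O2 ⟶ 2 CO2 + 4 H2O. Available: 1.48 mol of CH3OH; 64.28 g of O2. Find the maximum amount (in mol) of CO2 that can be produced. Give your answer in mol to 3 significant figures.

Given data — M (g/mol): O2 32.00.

n(CH3OH) = 1.480 mol
n(O2) = 64.28 / 32.00 = 2.009 mol
n/ν → CH3OH: 0.7400, O2: 0.6697; O2 is limiting.
n(CO2) = (2/3) × 2.009 = 1.339 mol

1.34 mol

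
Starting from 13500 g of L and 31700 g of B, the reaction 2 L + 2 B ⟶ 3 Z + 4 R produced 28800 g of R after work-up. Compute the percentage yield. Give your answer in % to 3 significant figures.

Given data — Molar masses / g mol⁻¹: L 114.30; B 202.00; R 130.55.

n(L) = 13500 / 114.30 = 118.1 mol
n(B) = 31700 / 202.00 = 156.9 mol
n/ν for L = 118.1/2 = 59.05
n/ν for B = 156.9/2 = 78.45
Smallest n/ν is L → limiting reagent.
theoretical n(R) = (4/2) × 118.1 = 236.2 mol → 30840 g
% yield = 28800 / 30840 × 100 = 93.39 %

93.4 %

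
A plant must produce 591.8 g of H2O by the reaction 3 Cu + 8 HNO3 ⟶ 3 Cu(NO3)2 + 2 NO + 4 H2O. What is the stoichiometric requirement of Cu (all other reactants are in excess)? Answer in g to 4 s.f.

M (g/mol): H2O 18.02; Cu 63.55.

1565 g

n(H2O) = 591.8 / 18.02 = 32.84 mol
n(Cu) = (3/4) × 32.84 = 24.63 mol
mass = 24.63 × 63.55 = 1565 g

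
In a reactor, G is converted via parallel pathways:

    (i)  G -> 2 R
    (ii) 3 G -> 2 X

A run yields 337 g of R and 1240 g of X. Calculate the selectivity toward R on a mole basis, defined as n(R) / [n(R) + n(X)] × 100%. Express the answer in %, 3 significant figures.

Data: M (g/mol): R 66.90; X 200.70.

44.9 %

n(R) = 337 / 66.90 = 5.037 mol
n(X) = 1240 / 200.70 = 6.178 mol
selectivity = 5.037/(5.037+6.178) × 100 = 44.91 %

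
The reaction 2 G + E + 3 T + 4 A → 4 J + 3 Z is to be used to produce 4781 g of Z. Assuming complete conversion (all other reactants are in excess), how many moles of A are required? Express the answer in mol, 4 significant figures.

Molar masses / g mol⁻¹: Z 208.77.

n(Z) = 4781 / 208.77 = 22.90 mol
n(A) = (4/3) × 22.90 = 30.53 mol

30.53 mol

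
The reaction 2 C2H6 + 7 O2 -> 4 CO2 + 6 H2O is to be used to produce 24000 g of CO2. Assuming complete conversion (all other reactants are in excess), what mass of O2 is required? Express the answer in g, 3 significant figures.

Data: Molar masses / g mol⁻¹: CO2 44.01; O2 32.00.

n(CO2) = 24000 / 44.01 = 545.3 mol
n(O2) = (7/4) × 545.3 = 954.3 mol
mass = 954.3 × 32.00 = 30540 g

30500 g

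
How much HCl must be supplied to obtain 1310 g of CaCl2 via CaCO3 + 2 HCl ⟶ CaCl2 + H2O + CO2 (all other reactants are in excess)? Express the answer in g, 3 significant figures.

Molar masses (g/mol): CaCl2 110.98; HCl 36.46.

861 g

n(CaCl2) = 1310 / 110.98 = 11.80 mol
n(HCl) = (2/1) × 11.80 = 23.60 mol
mass = 23.60 × 36.46 = 860.5 g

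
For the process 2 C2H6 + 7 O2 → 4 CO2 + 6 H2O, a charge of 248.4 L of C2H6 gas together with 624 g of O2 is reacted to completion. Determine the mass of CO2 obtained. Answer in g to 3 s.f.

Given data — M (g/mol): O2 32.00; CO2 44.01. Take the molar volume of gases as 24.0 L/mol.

n(C2H6) = 248.4 / 24.0 = 10.35 mol
n(O2) = 624.0 / 32.00 = 19.50 mol
n/ν for C2H6 = 10.35/2 = 5.175
n/ν for O2 = 19.50/7 = 2.786
Smallest n/ν is O2 → limiting reagent.
n(CO2) = (4/7) × 19.50 = 11.14 mol
mass = 11.14 × 44.01 = 490.3 g

490 g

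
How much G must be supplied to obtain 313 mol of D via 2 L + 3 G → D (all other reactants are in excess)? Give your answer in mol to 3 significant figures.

939 mol

n(D) = 313.0 mol
n(G) = (3/1) × 313.0 = 939.0 mol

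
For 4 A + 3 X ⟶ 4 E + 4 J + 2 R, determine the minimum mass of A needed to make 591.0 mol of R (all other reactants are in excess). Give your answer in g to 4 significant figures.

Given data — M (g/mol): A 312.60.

369500 g

n(R) = 591.0 mol
n(A) = (4/2) × 591.0 = 1182 mol
mass = 1182 × 312.60 = 369500 g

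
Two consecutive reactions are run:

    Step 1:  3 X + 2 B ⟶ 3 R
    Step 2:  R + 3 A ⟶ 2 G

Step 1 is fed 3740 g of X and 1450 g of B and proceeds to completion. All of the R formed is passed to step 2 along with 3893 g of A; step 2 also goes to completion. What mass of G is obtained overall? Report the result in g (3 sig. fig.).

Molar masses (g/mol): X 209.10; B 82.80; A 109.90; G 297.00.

7010 g

Step 1:
n(X) = 3740 / 209.10 = 17.89 mol
n(B) = 1450 / 82.80 = 17.51 mol
n/ν for X = 17.89/3 = 5.963
n/ν for B = 17.51/2 = 8.755
Smallest n/ν is X → limiting reagent.
n(R) produced = (3/3) × 17.89 = 17.89 mol
Step 2:
n(R) available = 17.89 mol
n(A) = 3893 / 109.90 = 35.42 mol
n/ν for R = 17.89/1 = 17.89
n/ν for A = 35.42/3 = 11.81
Smallest n/ν is A → limiting reagent.
n(G) = (2/3) × 35.42 = 23.61 mol
mass = 23.61 × 297.00 = 7012 g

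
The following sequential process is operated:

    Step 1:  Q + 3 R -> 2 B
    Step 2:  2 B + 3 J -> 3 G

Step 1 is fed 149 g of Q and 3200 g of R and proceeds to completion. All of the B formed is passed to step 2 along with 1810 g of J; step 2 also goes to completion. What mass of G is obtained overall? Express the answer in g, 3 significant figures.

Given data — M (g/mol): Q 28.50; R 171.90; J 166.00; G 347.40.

3790 g

Step 1:
n(Q) = 149.0 / 28.50 = 5.228 mol
n(R) = 3200 / 171.90 = 18.62 mol
n/ν → Q: 5.228, R: 6.207; Q is limiting.
n(B) produced = (2/1) × 5.228 = 10.46 mol
Step 2:
n(B) available = 10.46 mol
n(J) = 1810 / 166.00 = 10.90 mol
n/ν → B: 5.230, J: 3.633; J is limiting.
n(G) = (3/3) × 10.90 = 10.90 mol
mass = 10.90 × 347.40 = 3787 g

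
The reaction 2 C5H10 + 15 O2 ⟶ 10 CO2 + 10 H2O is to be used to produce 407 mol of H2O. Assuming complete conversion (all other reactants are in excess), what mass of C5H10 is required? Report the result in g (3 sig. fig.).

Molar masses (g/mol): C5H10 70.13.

n(H2O) = 407.0 mol
n(C5H10) = (2/10) × 407.0 = 81.40 mol
mass = 81.40 × 70.13 = 5709 g

5710 g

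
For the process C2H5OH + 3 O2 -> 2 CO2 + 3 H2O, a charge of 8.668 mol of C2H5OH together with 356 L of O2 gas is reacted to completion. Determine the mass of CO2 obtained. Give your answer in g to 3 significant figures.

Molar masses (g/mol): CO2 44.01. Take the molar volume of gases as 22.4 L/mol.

466 g

n(C2H5OH) = 8.668 mol
n(O2) = 356.0 / 22.4 = 15.89 mol
n/ν for C2H5OH = 8.668/1 = 8.668
n/ν for O2 = 15.89/3 = 5.297
Smallest n/ν is O2 → limiting reagent.
n(CO2) = (2/3) × 15.89 = 10.59 mol
mass = 10.59 × 44.01 = 466.1 g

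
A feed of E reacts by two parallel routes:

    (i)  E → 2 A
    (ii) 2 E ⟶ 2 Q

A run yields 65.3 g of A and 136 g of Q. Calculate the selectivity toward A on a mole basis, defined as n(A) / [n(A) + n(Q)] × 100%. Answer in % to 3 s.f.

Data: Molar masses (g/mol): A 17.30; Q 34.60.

n(A) = 65.3 / 17.30 = 3.775 mol
n(Q) = 136 / 34.60 = 3.931 mol
selectivity = 3.775/(3.775+3.931) × 100 = 48.99 %

49.0 %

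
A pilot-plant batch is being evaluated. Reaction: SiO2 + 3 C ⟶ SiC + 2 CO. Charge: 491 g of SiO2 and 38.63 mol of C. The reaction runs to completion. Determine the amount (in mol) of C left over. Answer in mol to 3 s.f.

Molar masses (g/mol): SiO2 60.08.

n(SiO2) = 491.0 / 60.08 = 8.172 mol
n(C) = 38.63 mol
n/ν for SiO2 = 8.172/1 = 8.172
n/ν for C = 38.63/3 = 12.88
Smallest n/ν is SiO2 → limiting reagent.
C consumed = (3/1) × 8.172 = 24.52 mol
C remaining = 38.63 − 24.52 = 14.11 mol

14.1 mol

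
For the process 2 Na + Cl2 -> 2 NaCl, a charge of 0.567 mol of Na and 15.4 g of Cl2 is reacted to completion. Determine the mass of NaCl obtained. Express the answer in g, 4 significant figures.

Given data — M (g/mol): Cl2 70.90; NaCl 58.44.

n(Na) = 0.5670 mol
n(Cl2) = 15.40 / 70.90 = 0.2172 mol
n/ν for Na = 0.5670/2 = 0.2835
n/ν for Cl2 = 0.2172/1 = 0.2172
Smallest n/ν is Cl2 → limiting reagent.
n(NaCl) = (2/1) × 0.2172 = 0.4344 mol
mass = 0.4344 × 58.44 = 25.39 g

25.39 g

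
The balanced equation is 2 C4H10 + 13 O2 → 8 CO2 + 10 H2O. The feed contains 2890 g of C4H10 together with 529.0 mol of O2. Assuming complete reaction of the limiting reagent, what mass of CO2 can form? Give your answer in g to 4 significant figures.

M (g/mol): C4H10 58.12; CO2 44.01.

n(C4H10) = 2890 / 58.12 = 49.72 mol
n(O2) = 529.0 mol
n/ν for C4H10 = 49.72/2 = 24.86
n/ν for O2 = 529.0/13 = 40.69
Smallest n/ν is C4H10 → limiting reagent.
n(CO2) = (8/2) × 49.72 = 198.9 mol
mass = 198.9 × 44.01 = 8754 g

8754 g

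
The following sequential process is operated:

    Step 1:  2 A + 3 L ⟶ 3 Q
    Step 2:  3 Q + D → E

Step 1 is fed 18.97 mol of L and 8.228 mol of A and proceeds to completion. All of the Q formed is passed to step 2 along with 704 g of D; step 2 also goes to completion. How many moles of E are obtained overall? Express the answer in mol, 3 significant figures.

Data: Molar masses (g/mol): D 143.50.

Step 1:
n(L) = 18.97 mol
n(A) = 8.228 mol
n/ν → L: 6.323, A: 4.114; A is limiting.
n(Q) produced = (3/2) × 8.228 = 12.34 mol
Step 2:
n(Q) available = 12.34 mol
n(D) = 704.0 / 143.50 = 4.906 mol
n/ν → Q: 4.113, D: 4.906; Q is limiting.
n(E) = (1/3) × 12.34 = 4.113 mol

4.11 mol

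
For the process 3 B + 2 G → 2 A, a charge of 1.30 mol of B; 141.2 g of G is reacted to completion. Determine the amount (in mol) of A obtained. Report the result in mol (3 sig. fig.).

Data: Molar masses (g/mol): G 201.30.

n(B) = 1.300 mol
n(G) = 141.2 / 201.30 = 0.7014 mol
n/ν for B = 1.300/3 = 0.4333
n/ν for G = 0.7014/2 = 0.3507
Smallest n/ν is G → limiting reagent.
n(A) = (2/2) × 0.7014 = 0.7014 mol

0.701 mol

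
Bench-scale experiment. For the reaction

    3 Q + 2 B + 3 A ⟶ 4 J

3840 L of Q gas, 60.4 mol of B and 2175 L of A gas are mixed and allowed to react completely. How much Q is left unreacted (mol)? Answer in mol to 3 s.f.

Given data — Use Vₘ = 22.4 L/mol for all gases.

80.8 mol

n(Q) = 3840 / 22.4 = 171.4 mol
n(B) = 60.40 mol
n(A) = 2175 / 22.4 = 97.10 mol
n/ν for Q = 171.4/3 = 57.13
n/ν for B = 60.40/2 = 30.20
n/ν for A = 97.10/3 = 32.37
Smallest n/ν is B → limiting reagent.
Q consumed = (3/2) × 60.40 = 90.60 mol
Q remaining = 171.4 − 90.60 = 80.80 mol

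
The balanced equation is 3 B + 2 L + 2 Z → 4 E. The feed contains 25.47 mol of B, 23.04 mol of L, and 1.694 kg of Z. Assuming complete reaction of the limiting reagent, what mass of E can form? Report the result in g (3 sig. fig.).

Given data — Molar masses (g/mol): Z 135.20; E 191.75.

n(B) = 25.47 mol
n(L) = 23.04 mol
n(Z) = 1.694×1000 / 135.20 = 12.53 mol
n/ν for B = 25.47/3 = 8.490
n/ν for L = 23.04/2 = 11.52
n/ν for Z = 12.53/2 = 6.265
Smallest n/ν is Z → limiting reagent.
n(E) = (4/2) × 12.53 = 25.06 mol
mass = 25.06 × 191.75 = 4805 g

4810 g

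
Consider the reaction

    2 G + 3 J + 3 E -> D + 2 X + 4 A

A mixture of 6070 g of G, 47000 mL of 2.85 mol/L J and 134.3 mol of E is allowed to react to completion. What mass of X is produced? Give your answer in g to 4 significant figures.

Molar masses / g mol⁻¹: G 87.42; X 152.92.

n(G) = 6070 / 87.42 = 69.43 mol
n(J) = 2.85 × 47000/1000 = 134.0 mol
n(E) = 134.3 mol
n/ν for G = 69.43/2 = 34.72
n/ν for J = 134.0/3 = 44.67
n/ν for E = 134.3/3 = 44.77
Smallest n/ν is G → limiting reagent.
n(X) = (2/2) × 69.43 = 69.43 mol
mass = 69.43 × 152.92 = 10620 g

10620 g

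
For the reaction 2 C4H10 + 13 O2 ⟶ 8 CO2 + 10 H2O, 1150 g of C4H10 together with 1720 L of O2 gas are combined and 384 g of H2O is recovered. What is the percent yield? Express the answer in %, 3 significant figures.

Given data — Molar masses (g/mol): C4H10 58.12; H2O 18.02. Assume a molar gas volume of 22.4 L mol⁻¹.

36.1 %

n(C4H10) = 1150 / 58.12 = 19.79 mol
n(O2) = 1720 / 22.4 = 76.79 mol
n/ν for C4H10 = 19.79/2 = 9.895
n/ν for O2 = 76.79/13 = 5.907
Smallest n/ν is O2 → limiting reagent.
theoretical n(H2O) = (10/13) × 76.79 = 59.07 mol → 1064 g
% yield = 384 / 1064 × 100 = 36.09 %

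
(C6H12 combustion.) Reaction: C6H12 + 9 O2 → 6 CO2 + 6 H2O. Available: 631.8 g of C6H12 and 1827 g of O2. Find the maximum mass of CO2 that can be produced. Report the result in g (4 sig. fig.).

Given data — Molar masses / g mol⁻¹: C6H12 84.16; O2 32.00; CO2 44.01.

n(C6H12) = 631.8 / 84.16 = 7.507 mol
n(O2) = 1827 / 32.00 = 57.09 mol
n/ν for C6H12 = 7.507/1 = 7.507
n/ν for O2 = 57.09/9 = 6.343
Smallest n/ν is O2 → limiting reagent.
n(CO2) = (6/9) × 57.09 = 38.06 mol
mass = 38.06 × 44.01 = 1675 g

1675 g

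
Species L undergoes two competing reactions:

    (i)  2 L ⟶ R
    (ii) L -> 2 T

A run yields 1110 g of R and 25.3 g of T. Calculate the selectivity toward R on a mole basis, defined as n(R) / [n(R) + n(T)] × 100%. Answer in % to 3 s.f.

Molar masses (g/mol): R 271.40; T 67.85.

n(R) = 1110 / 271.40 = 4.090 mol
n(T) = 25.3 / 67.85 = 0.3729 mol
selectivity = 4.090/(4.090+0.3729) × 100 = 91.64 %

91.6 %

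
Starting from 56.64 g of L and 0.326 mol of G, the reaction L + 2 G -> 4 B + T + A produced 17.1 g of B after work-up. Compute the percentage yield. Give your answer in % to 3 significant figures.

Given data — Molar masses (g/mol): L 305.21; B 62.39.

n(L) = 56.64 / 305.21 = 0.1856 mol
n(G) = 0.3260 mol
n/ν for L = 0.1856/1 = 0.1856
n/ν for G = 0.3260/2 = 0.1630
Smallest n/ν is G → limiting reagent.
theoretical n(B) = (4/2) × 0.3260 = 0.6520 mol → 40.68 g
% yield = 17.1 / 40.68 × 100 = 42.04 %

42.0 %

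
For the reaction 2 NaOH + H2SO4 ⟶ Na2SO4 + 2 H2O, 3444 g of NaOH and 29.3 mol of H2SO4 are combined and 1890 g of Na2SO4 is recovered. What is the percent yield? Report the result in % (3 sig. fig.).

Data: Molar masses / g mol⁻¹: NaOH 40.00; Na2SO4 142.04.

n(NaOH) = 3444 / 40.00 = 86.10 mol
n(H2SO4) = 29.30 mol
n/ν for NaOH = 86.10/2 = 43.05
n/ν for H2SO4 = 29.30/1 = 29.30
Smallest n/ν is H2SO4 → limiting reagent.
theoretical n(Na2SO4) = (1/1) × 29.30 = 29.30 mol → 4162 g
% yield = 1890 / 4162 × 100 = 45.41 %

45.4 %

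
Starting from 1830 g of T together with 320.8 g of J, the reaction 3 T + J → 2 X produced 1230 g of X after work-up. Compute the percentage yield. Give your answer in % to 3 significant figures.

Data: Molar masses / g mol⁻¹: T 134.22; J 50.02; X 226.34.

59.8 %

n(T) = 1830 / 134.22 = 13.63 mol
n(J) = 320.8 / 50.02 = 6.413 mol
n/ν for T = 13.63/3 = 4.543
n/ν for J = 6.413/1 = 6.413
Smallest n/ν is T → limiting reagent.
theoretical n(X) = (2/3) × 13.63 = 9.087 mol → 2057 g
% yield = 1230 / 2057 × 100 = 59.80 %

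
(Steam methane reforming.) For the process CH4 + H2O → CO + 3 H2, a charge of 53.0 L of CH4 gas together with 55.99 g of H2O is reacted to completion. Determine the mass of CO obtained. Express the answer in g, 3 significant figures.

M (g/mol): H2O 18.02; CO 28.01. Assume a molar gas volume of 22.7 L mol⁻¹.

n(CH4) = 53.00 / 22.7 = 2.335 mol
n(H2O) = 55.99 / 18.02 = 3.107 mol
n/ν → CH4: 2.335, H2O: 3.107; CH4 is limiting.
n(CO) = (1/1) × 2.335 = 2.335 mol
mass = 2.335 × 28.01 = 65.40 g

65.4 g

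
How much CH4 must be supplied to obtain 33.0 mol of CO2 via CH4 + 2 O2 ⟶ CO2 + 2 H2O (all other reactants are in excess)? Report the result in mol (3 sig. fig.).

n(CO2) = 33.00 mol
n(CH4) = (1/1) × 33.00 = 33.00 mol

33.0 mol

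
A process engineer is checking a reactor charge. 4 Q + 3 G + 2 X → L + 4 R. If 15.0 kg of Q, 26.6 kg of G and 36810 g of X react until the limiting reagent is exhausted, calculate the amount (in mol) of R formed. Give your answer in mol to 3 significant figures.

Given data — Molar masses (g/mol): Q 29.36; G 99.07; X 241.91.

304 mol

n(Q) = 15.00×1000 / 29.36 = 510.9 mol
n(G) = 26.60×1000 / 99.07 = 268.5 mol
n(X) = 36810 / 241.91 = 152.2 mol
n/ν → Q: 127.7, G: 89.50, X: 76.10; X is limiting.
n(R) = (4/2) × 152.2 = 304.4 mol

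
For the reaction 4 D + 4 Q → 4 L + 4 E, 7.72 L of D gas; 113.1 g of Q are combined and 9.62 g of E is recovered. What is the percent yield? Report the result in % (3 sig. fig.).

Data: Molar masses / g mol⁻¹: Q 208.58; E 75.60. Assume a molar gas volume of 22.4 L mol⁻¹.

36.9 %

n(D) = 7.720 / 22.4 = 0.3446 mol
n(Q) = 113.1 / 208.58 = 0.5422 mol
n/ν → D: 0.08615, Q: 0.1356; D is limiting.
theoretical n(E) = (4/4) × 0.3446 = 0.3446 mol → 26.05 g
% yield = 9.62 / 26.05 × 100 = 36.93 %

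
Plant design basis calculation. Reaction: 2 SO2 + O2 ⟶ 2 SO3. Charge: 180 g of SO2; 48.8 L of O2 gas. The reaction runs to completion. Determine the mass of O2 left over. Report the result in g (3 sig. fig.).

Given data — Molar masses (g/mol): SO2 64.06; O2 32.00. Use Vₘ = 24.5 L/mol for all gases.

n(SO2) = 180.0 / 64.06 = 2.810 mol
n(O2) = 48.80 / 24.5 = 1.992 mol
n/ν for SO2 = 2.810/2 = 1.405
n/ν for O2 = 1.992/1 = 1.992
Smallest n/ν is SO2 → limiting reagent.
O2 consumed = (1/2) × 2.810 = 1.405 mol
O2 remaining = 1.992 − 1.405 = 0.5870 mol
mass = 0.5870 × 32.00 = 18.78 g

18.8 g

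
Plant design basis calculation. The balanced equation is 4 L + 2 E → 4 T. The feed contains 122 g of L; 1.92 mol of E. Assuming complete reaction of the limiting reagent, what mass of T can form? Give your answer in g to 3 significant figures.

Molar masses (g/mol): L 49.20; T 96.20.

n(L) = 122.0 / 49.20 = 2.480 mol
n(E) = 1.920 mol
n/ν → L: 0.6200, E: 0.9600; L is limiting.
n(T) = (4/4) × 2.480 = 2.480 mol
mass = 2.480 × 96.20 = 238.6 g

239 g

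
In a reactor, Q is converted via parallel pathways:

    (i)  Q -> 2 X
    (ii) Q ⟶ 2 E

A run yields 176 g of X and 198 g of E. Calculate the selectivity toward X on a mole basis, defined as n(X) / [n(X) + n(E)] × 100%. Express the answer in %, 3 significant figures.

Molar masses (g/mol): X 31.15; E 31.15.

47.1 %

n(X) = 176 / 31.15 = 5.650 mol
n(E) = 198 / 31.15 = 6.356 mol
selectivity = 5.650/(5.650+6.356) × 100 = 47.06 %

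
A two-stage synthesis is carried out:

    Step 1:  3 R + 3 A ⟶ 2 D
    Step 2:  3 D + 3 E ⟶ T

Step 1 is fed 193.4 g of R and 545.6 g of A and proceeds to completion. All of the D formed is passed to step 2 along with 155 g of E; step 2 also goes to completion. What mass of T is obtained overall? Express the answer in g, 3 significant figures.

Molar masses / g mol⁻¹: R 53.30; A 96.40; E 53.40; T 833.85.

672 g

Step 1:
n(R) = 193.4 / 53.30 = 3.629 mol
n(A) = 545.6 / 96.40 = 5.660 mol
n/ν for R = 3.629/3 = 1.210
n/ν for A = 5.660/3 = 1.887
Smallest n/ν is R → limiting reagent.
n(D) produced = (2/3) × 3.629 = 2.419 mol
Step 2:
n(D) available = 2.419 mol
n(E) = 155.0 / 53.40 = 2.903 mol
n/ν for D = 2.419/3 = 0.8063
n/ν for E = 2.903/3 = 0.9677
Smallest n/ν is D → limiting reagent.
n(T) = (1/3) × 2.419 = 0.8063 mol
mass = 0.8063 × 833.85 = 672.3 g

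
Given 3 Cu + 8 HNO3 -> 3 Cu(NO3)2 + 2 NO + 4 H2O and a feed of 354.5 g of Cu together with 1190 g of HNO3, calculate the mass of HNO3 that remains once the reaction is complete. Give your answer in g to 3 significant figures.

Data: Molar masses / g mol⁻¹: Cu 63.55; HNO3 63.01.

253 g

n(Cu) = 354.5 / 63.55 = 5.578 mol
n(HNO3) = 1190 / 63.01 = 18.89 mol
n/ν → Cu: 1.859, HNO3: 2.361; Cu is limiting.
HNO3 consumed = (8/3) × 5.578 = 14.87 mol
HNO3 remaining = 18.89 − 14.87 = 4.020 mol
mass = 4.020 × 63.01 = 253.3 g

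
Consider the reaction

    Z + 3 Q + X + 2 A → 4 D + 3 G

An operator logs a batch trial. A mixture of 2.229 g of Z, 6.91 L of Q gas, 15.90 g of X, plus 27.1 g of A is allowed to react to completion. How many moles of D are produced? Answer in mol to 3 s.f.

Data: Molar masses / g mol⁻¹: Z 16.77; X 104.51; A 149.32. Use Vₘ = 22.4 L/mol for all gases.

0.363 mol

n(Z) = 2.229 / 16.77 = 0.1329 mol
n(Q) = 6.910 / 22.4 = 0.3085 mol
n(X) = 15.90 / 104.51 = 0.1521 mol
n(A) = 27.10 / 149.32 = 0.1815 mol
n/ν → Z: 0.1329, Q: 0.1028, X: 0.1521, A: 0.09075; A is limiting.
n(D) = (4/2) × 0.1815 = 0.3630 mol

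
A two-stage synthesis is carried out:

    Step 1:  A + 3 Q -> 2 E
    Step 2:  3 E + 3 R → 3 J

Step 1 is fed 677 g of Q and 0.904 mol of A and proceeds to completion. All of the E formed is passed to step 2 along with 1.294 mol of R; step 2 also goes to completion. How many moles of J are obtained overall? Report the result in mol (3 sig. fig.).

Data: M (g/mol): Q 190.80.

Step 1:
n(Q) = 677.0 / 190.80 = 3.548 mol
n(A) = 0.9040 mol
n/ν → Q: 1.183, A: 0.9040; A is limiting.
n(E) produced = (2/1) × 0.9040 = 1.808 mol
Step 2:
n(E) available = 1.808 mol
n(R) = 1.294 mol
n/ν → E: 0.6027, R: 0.4313; R is limiting.
n(J) = (3/3) × 1.294 = 1.294 mol

1.29 mol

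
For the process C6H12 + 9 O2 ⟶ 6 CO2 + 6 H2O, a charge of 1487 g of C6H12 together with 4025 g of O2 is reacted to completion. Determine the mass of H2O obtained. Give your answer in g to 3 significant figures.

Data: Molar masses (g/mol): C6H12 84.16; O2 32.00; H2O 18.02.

n(C6H12) = 1487 / 84.16 = 17.67 mol
n(O2) = 4025 / 32.00 = 125.8 mol
n/ν for C6H12 = 17.67/1 = 17.67
n/ν for O2 = 125.8/9 = 13.98
Smallest n/ν is O2 → limiting reagent.
n(H2O) = (6/9) × 125.8 = 83.87 mol
mass = 83.87 × 18.02 = 1511 g

1510 g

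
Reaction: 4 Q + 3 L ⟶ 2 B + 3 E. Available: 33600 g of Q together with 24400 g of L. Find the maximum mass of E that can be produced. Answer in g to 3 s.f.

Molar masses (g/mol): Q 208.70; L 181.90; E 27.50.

3320 g

n(Q) = 33600 / 208.70 = 161.0 mol
n(L) = 24400 / 181.90 = 134.1 mol
n/ν for Q = 161.0/4 = 40.25
n/ν for L = 134.1/3 = 44.70
Smallest n/ν is Q → limiting reagent.
n(E) = (3/4) × 161.0 = 120.8 mol
mass = 120.8 × 27.50 = 3322 g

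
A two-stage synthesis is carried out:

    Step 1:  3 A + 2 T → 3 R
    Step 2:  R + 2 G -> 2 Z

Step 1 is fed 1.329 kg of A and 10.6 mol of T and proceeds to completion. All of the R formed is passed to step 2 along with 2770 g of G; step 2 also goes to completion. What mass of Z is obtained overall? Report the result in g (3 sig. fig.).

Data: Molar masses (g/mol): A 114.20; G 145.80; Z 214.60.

4080 g

Step 1:
n(A) = 1.329×1000 / 114.20 = 11.64 mol
n(T) = 10.60 mol
n/ν for A = 11.64/3 = 3.880
n/ν for T = 10.60/2 = 5.300
Smallest n/ν is A → limiting reagent.
n(R) produced = (3/3) × 11.64 = 11.64 mol
Step 2:
n(R) available = 11.64 mol
n(G) = 2770 / 145.80 = 19.00 mol
n/ν for R = 11.64/1 = 11.64
n/ν for G = 19.00/2 = 9.500
Smallest n/ν is G → limiting reagent.
n(Z) = (2/2) × 19.00 = 19.00 mol
mass = 19.00 × 214.60 = 4077 g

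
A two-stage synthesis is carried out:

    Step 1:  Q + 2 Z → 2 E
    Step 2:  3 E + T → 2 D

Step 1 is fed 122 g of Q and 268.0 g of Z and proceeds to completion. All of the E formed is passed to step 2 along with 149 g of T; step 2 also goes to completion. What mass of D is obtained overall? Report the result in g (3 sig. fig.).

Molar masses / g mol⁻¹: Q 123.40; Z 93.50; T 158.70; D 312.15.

Step 1:
n(Q) = 122.0 / 123.40 = 0.9887 mol
n(Z) = 268.0 / 93.50 = 2.866 mol
n/ν → Q: 0.9887, Z: 1.433; Q is limiting.
n(E) produced = (2/1) × 0.9887 = 1.977 mol
Step 2:
n(E) available = 1.977 mol
n(T) = 149.0 / 158.70 = 0.9389 mol
n/ν → E: 0.6590, T: 0.9389; E is limiting.
n(D) = (2/3) × 1.977 = 1.318 mol
mass = 1.318 × 312.15 = 411.4 g

411 g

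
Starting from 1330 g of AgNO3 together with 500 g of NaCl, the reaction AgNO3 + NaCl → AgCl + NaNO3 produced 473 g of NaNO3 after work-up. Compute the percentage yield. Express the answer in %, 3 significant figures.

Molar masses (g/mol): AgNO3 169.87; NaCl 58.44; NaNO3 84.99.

71.1 %

n(AgNO3) = 1330 / 169.87 = 7.830 mol
n(NaCl) = 500.0 / 58.44 = 8.556 mol
n/ν for AgNO3 = 7.830/1 = 7.830
n/ν for NaCl = 8.556/1 = 8.556
Smallest n/ν is AgNO3 → limiting reagent.
theoretical n(NaNO3) = (1/1) × 7.830 = 7.830 mol → 665.5 g
% yield = 473 / 665.5 × 100 = 71.07 %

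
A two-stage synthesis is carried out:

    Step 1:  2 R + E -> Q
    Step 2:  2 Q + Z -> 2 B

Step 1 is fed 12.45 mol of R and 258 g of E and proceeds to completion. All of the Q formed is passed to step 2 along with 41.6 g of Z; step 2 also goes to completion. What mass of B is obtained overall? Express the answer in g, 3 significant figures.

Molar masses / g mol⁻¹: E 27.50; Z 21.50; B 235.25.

910 g

Step 1:
n(R) = 12.45 mol
n(E) = 258.0 / 27.50 = 9.382 mol
n/ν → R: 6.225, E: 9.382; R is limiting.
n(Q) produced = (1/2) × 12.45 = 6.225 mol
Step 2:
n(Q) available = 6.225 mol
n(Z) = 41.60 / 21.50 = 1.935 mol
n/ν → Q: 3.113, Z: 1.935; Z is limiting.
n(B) = (2/1) × 1.935 = 3.870 mol
mass = 3.870 × 235.25 = 910.4 g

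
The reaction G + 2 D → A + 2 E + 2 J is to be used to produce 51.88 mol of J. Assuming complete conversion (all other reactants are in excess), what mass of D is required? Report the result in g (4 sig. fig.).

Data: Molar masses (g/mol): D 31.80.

1650 g

n(J) = 51.88 mol
n(D) = (2/2) × 51.88 = 51.88 mol
mass = 51.88 × 31.80 = 1650 g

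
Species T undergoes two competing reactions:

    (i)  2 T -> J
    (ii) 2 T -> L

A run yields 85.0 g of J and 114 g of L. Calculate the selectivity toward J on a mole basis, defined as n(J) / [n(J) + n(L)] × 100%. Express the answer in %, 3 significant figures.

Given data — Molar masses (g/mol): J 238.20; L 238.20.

42.7 %

n(J) = 85.0 / 238.20 = 0.3568 mol
n(L) = 114 / 238.20 = 0.4786 mol
selectivity = 0.3568/(0.3568+0.4786) × 100 = 42.71 %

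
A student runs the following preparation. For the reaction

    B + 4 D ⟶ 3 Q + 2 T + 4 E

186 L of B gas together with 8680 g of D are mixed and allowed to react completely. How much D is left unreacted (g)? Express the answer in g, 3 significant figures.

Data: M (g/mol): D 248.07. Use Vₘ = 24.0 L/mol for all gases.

n(B) = 186.0 / 24.0 = 7.750 mol
n(D) = 8680 / 248.07 = 34.99 mol
n/ν for B = 7.750/1 = 7.750
n/ν for D = 34.99/4 = 8.748
Smallest n/ν is B → limiting reagent.
D consumed = (4/1) × 7.750 = 31.00 mol
D remaining = 34.99 − 31.00 = 3.990 mol
mass = 3.990 × 248.07 = 989.8 g

990 g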